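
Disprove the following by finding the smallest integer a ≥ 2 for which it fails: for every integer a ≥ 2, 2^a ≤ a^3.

We need the least integer a ≥ 2 for which 2^a > a^3.
For a = 2, 3, 4, 5, 6, 7, 8, 9 the conclusion holds.
a = 10: 2^a = 1024 and a^3 = 1000, so 1024 > 1000.

a = 10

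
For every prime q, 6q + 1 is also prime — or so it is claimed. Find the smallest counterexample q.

We need the least prime q for which 6q + 1 is not prime.
For q = 2, 3, 5, 7, 11, 13, 17 the conclusion holds.
q = 19: 6q + 1 = 115 = 5 × 23, not prime.

q = 19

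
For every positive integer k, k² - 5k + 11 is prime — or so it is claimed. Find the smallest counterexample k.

k = 7

The first 6 eligible values, up to k = 6, all satisfy the conclusion.
k = 7: k² - 5k + 11 = 25 = 5 × 5, composite.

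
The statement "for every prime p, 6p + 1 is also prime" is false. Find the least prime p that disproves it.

We need the least prime p for which 6p + 1 is not prime.
The first 7 eligible values, up to p = 17, all satisfy the conclusion.
p = 19: 6p + 1 = 115 = 5 × 23, not prime.
So p = 19 is the smallest counterexample.

p = 19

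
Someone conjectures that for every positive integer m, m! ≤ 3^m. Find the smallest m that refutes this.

Check each positive integer m in order until m! > 3^m.
m = 1: m! = 1 and 3^m = 3, so 1 ≤ 3.
m = 2: m! = 2 and 3^m = 9, so 2 ≤ 9.
m = 3: m! = 6 and 3^m = 27, so 6 ≤ 27.
m = 4: m! = 24 and 3^m = 81, so 24 ≤ 81.
m = 5: m! = 120 and 3^m = 243, so 120 ≤ 243.
m = 6: m! = 720 and 3^m = 729, so 720 ≤ 729.
m = 7: m! = 5040 and 3^m = 2187, so 5040 > 2187.

m = 7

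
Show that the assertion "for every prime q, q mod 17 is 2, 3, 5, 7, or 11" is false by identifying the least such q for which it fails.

q = 13

A counterexample is any prime q such that the claim fails; we check each in order.
For q = 2, 3, 5, 7, 11 the conclusion holds.
q = 13: 13 mod 17 = 13 — not in {2, 3, 5, 7, 11}.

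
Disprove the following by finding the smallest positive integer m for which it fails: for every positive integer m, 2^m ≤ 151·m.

m = 11

We need the least positive integer m for which 2^m > 151·m.
For m = 1, 2, 3, 4, 5, 6, 7, 8, 9, 10 the conclusion holds.
m = 11: 2^m = 2048 and 151·m = 1661, so 2048 > 1661.
Hence m = 11 is a counterexample.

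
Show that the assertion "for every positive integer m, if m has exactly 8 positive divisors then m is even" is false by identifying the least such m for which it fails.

m = 105

For m = 24, 30, 40, 42, …, 88, 102, 104 the conclusion holds.
m = 105: divisors of 105: 1, 3, 5, 7, 15, 21, 35, 105; 105 is odd.
So m = 105 is the smallest counterexample.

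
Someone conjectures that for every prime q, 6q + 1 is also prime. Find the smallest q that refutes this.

For q = 2, 3, 5, 7, 11, 13, 17 the conclusion holds.
q = 19: 6q + 1 = 115 = 5 × 23, not prime.
Hence q = 19 is a counterexample.

q = 19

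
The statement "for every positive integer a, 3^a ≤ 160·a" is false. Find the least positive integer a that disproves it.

a = 7

A counterexample is any positive integer a such that 3^a > 160·a; we check each in order.
a = 1: 3^a = 3 and 160·a = 160, so 3 ≤ 160.
a = 2: 3^a = 9 and 160·a = 320, so 9 ≤ 320.
a = 3: 3^a = 27 and 160·a = 480, so 27 ≤ 480.
a = 4: 3^a = 81 and 160·a = 640, so 81 ≤ 640.
a = 5: 3^a = 243 and 160·a = 800, so 243 ≤ 800.
a = 6: 3^a = 729 and 160·a = 960, so 729 ≤ 960.
a = 7: 3^a = 2187 and 160·a = 1120, so 2187 > 1120.
Thus a = 7 disproves the claim, and no smaller a works.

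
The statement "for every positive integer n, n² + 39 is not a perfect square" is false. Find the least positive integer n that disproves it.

n = 5

We need the least positive integer n for which n² + 39 is a perfect square.
n = 1: 1² + 39 = 40, not a perfect square.
n = 2: 2² + 39 = 43, not a perfect square.
n = 3: 3² + 39 = 48, not a perfect square.
n = 4: 4² + 39 = 55, not a perfect square.
n = 5: 5² + 39 = 64 = 8², a perfect square.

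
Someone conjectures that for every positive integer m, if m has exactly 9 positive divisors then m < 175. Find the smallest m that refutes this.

A counterexample is any positive integer m such that m has exactly 9 positive divisors but the claim fails; we check each in order.
m = 36: τ(36) = 9; 36 < 175.
m = 100: τ(100) = 9; 100 < 175.
m = 196: τ(196) = 9; 196 ≥ 175.
So m = 196 is the smallest counterexample.

m = 196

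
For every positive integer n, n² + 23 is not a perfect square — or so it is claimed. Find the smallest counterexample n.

The first 10 eligible values, up to n = 10, all satisfy the conclusion.
n = 11: 11² + 23 = 144 = 12², a perfect square.

n = 11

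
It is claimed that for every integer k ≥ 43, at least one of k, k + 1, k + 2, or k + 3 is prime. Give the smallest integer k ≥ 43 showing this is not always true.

k = 48

We need the least integer k ≥ 43 for which k, k + 1, k + 2, k + 3 are all composite.
k = 43: 43 is prime.
k = 44: 47 is prime.
k = 45: 47 is prime.
k = 46: 47 is prime.
k = 47: 47 is prime.
k = 48: 48 = 2 × 24; 49 = 7 × 7; 50 = 2 × 25; 51 = 3 × 17 — all composite.
Hence k = 48 is a counterexample.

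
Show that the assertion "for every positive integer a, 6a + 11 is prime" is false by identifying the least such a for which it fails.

We need the least positive integer a for which 6a + 11 is not prime.
a = 1: 6a + 11 = 17, prime.
a = 2: 6a + 11 = 23, prime.
a = 3: 6a + 11 = 29, prime.
a = 4: 6a + 11 = 35 = 5 × 7, composite.

a = 4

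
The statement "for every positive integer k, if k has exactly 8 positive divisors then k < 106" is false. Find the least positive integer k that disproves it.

k = 110

Check each positive integer k in order until k has exactly 8 positive divisors but the claim fails.
For k = 24, 30, 40, 42, …, 102, 104, 105 the conclusion holds.
k = 110: τ(110) = 8; 110 ≥ 106.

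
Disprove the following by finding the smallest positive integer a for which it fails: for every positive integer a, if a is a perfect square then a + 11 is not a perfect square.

a = 1: 1 + 11 = 12, not a perfect square.
a = 4: 4 + 11 = 15, not a perfect square.
a = 9: 9 + 11 = 20, not a perfect square.
a = 16: 16 + 11 = 27, not a perfect square.
a = 25: 25 = 5² and 25 + 11 = 36 = 6².
Thus a = 25 disproves the claim, and no smaller a works.

a = 25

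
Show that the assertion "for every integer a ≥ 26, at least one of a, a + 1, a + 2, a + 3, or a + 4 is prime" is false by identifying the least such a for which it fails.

a = 32

The first 6 eligible values, up to a = 31, all satisfy the conclusion.
a = 32: 32 = 2 × 16; 33 = 3 × 11; 34 = 2 × 17; 35 = 5 × 7; 36 = 2 × 18 — all composite.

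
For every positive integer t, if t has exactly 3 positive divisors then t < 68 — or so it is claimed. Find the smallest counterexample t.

We need the least positive integer t for which t has exactly 3 positive divisors but the claim fails.
t = 4: τ(4) = 3; 4 < 68.
t = 9: τ(9) = 3; 9 < 68.
t = 25: τ(25) = 3; 25 < 68.
t = 49: τ(49) = 3; 49 < 68.
t = 121: τ(121) = 3; 121 ≥ 68.
So t = 121 is the smallest counterexample.

t = 121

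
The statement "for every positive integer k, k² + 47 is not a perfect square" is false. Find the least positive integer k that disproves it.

k = 23

Check each positive integer k in order until k² + 47 is a perfect square.
The first 22 eligible values, up to k = 22, all satisfy the conclusion.
k = 23: 23² + 47 = 576 = 24², a perfect square.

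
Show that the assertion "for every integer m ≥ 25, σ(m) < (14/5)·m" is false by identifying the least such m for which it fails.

Check each integer m ≥ 25 in order until the claim fails.
For m = 25, 26, 27, 28, …, 57, 58, 59 the conclusion holds.
m = 60: σ(60) = 168; 168 ≥ 168.

m = 60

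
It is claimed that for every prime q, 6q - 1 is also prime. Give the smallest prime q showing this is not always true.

q = 11

A counterexample is any prime q such that 6q - 1 is not prime; we check each in order.
q = 2: 6q - 1 = 11, prime.
q = 3: 6q - 1 = 17, prime.
q = 5: 6q - 1 = 29, prime.
q = 7: 6q - 1 = 41, prime.
q = 11: 6q - 1 = 65 = 5 × 13, not prime.
So q = 11 is the smallest counterexample.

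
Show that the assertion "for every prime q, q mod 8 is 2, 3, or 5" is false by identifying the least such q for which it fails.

A counterexample is any prime q such that the claim fails; we check each in order.
q = 2: 2 mod 8 = 2.
q = 3: 3 mod 8 = 3.
q = 5: 5 mod 8 = 5.
q = 7: 7 mod 8 = 7 — not in {2, 3, 5}.
Thus q = 7 disproves the claim, and no smaller q works.

q = 7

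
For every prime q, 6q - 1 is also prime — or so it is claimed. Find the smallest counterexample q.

q = 11

We need the least prime q for which 6q - 1 is not prime.
q = 2: 6q - 1 = 11, prime.
q = 3: 6q - 1 = 17, prime.
q = 5: 6q - 1 = 29, prime.
q = 7: 6q - 1 = 41, prime.
q = 11: 6q - 1 = 65 = 5 × 13, not prime.
Thus q = 11 disproves the claim, and no smaller q works.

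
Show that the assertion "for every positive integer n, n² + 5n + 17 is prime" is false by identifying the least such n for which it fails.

For n = 1, 2, 3, 4, 5, 6, 7 the conclusion holds.
n = 8: n² + 5n + 17 = 121 = 11 × 11, composite.
So n = 8 is the smallest counterexample.

n = 8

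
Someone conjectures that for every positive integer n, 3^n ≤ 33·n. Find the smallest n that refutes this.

n = 5

Check each positive integer n in order until 3^n > 33·n.
n = 1: 3^n = 3 and 33·n = 33, so 3 ≤ 33.
n = 2: 3^n = 9 and 33·n = 66, so 9 ≤ 66.
n = 3: 3^n = 27 and 33·n = 99, so 27 ≤ 99.
n = 4: 3^n = 81 and 33·n = 132, so 81 ≤ 132.
n = 5: 3^n = 243 and 33·n = 165, so 243 > 165.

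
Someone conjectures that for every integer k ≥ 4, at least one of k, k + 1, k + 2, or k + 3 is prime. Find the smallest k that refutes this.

We need the least integer k ≥ 4 for which k, k + 1, k + 2, k + 3 are all composite.
For k = 4, 5, 6, 7, …, 21, 22, 23 the conclusion holds.
k = 24: 24 = 2 × 12; 25 = 5 × 5; 26 = 2 × 13; 27 = 3 × 9 — all composite.

k = 24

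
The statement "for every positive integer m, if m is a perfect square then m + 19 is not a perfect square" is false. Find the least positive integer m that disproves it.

A counterexample is any positive integer m such that m is a perfect square but m + 19 is a perfect square; we check each in order.
The first 8 eligible values, up to m = 64, all satisfy the conclusion.
m = 81: 81 = 9² and 81 + 19 = 100 = 10².

m = 81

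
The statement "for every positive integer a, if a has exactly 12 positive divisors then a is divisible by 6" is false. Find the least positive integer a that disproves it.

a = 140

Check each positive integer a in order until a has exactly 12 positive divisors but a is not divisible by 6.
The first 8 eligible values, up to a = 132, all satisfy the conclusion.
a = 140: τ(140) = 12; 140 mod 6 = 2.
Hence a = 140 is a counterexample.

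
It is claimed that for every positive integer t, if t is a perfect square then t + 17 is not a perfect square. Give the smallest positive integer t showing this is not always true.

For t = 1, 4, 9, 16, 25, 36, 49 the conclusion holds.
t = 64: 64 = 8² and 64 + 17 = 81 = 9².
Thus t = 64 disproves the claim, and no smaller t works.

t = 64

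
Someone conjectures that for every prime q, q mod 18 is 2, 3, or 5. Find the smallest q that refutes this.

q = 7

A counterexample is any prime q such that the claim fails; we check each in order.
q = 2: 2 mod 18 = 2.
q = 3: 3 mod 18 = 3.
q = 5: 5 mod 18 = 5.
q = 7: 7 mod 18 = 7 — not in {2, 3, 5}.
Thus q = 7 disproves the claim, and no smaller q works.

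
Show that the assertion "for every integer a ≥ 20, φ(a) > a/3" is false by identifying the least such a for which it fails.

The first 4 eligible values, up to a = 23, all satisfy the conclusion.
a = 24: φ(24) = 8 and 24/3 = 8, so φ(24) ≤ 24/3.
Thus a = 24 disproves the claim, and no smaller a works.

a = 24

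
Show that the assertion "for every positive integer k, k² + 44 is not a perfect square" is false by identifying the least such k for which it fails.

Check each positive integer k in order until k² + 44 is a perfect square.
For k = 1, 2, 3, 4, 5, 6, 7, 8, 9 the conclusion holds.
k = 10: 10² + 44 = 144 = 12², a perfect square.

k = 10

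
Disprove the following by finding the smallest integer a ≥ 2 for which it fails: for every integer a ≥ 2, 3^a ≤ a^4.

a = 8

a = 2: 3^a = 9 and a^4 = 16, so 9 ≤ 16.
a = 3: 3^a = 27 and a^4 = 81, so 27 ≤ 81.
a = 4: 3^a = 81 and a^4 = 256, so 81 ≤ 256.
a = 5: 3^a = 243 and a^4 = 625, so 243 ≤ 625.
a = 6: 3^a = 729 and a^4 = 1296, so 729 ≤ 1296.
a = 7: 3^a = 2187 and a^4 = 2401, so 2187 ≤ 2401.
a = 8: 3^a = 6561 and a^4 = 4096, so 6561 > 4096.
So a = 8 is the smallest counterexample.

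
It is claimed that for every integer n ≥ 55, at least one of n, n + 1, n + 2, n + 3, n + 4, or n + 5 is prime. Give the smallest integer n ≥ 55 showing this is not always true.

n = 90

We need the least integer n ≥ 55 for which n, n + 1, n + 2, n + 3, n + 4, n + 5 are all composite.
For n = 55, 56, 57, 58, …, 87, 88, 89 the conclusion holds.
n = 90: 90 = 2 × 45; 91 = 7 × 13; 92 = 2 × 46; 93 = 3 × 31; 94 = 2 × 47; 95 = 5 × 19 — all composite.
Hence n = 90 is a counterexample.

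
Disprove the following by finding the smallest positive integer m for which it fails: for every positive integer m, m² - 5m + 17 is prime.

m = 13

Check each positive integer m in order until m² - 5m + 17 is not prime.
The first 12 eligible values, up to m = 12, all satisfy the conclusion.
m = 13: m² - 5m + 17 = 121 = 11 × 11, composite.
Hence m = 13 is a counterexample.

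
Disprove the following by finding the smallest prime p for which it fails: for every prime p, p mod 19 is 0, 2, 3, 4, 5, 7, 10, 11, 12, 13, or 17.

p = 37

We need the least prime p for which the claim fails.
The first 11 eligible values, up to p = 31, all satisfy the conclusion.
p = 37: 37 mod 19 = 18 — not in {0, 2, 3, 4, 5, 7, 10, 11, 12, 13, 17}.
Hence p = 37 is a counterexample.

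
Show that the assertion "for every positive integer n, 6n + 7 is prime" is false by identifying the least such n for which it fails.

We need the least positive integer n for which 6n + 7 is not prime.
n = 1: 6n + 7 = 13, prime.
n = 2: 6n + 7 = 19, prime.
n = 3: 6n + 7 = 25 = 5 × 5, composite.

n = 3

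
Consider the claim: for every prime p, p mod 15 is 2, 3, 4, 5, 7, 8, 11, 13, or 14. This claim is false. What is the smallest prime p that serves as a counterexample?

p = 31

Check each prime p in order until the claim fails.
The first 10 eligible values, up to p = 29, all satisfy the conclusion.
p = 31: 31 mod 15 = 1 — not in {2, 3, 4, 5, 7, 8, 11, 13, 14}.
Thus p = 31 disproves the claim, and no smaller p works.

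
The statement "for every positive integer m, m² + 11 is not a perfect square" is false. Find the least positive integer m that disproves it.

A counterexample is any positive integer m such that m² + 11 is a perfect square; we check each in order.
For m = 1, 2, 3, 4 the conclusion holds.
m = 5: 5² + 11 = 36 = 6², a perfect square.

m = 5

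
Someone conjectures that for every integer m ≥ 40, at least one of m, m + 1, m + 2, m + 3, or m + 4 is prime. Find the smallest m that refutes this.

m = 48

Check each integer m ≥ 40 in order until m, m + 1, m + 2, m + 3, m + 4 are all composite.
For m = 40, 41, 42, 43, 44, 45, 46, 47 the conclusion holds.
m = 48: 48 = 2 × 24; 49 = 7 × 7; 50 = 2 × 25; 51 = 3 × 17; 52 = 2 × 26 — all composite.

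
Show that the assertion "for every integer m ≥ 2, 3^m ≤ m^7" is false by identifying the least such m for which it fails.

m = 19

A counterexample is any integer m ≥ 2 such that 3^m > m^7; we check each in order.
For m = 2, 3, 4, 5, …, 16, 17, 18 the conclusion holds.
m = 19: 3^m = 1162261467 and m^7 = 893871739, so 1162261467 > 893871739.
Hence m = 19 is a counterexample.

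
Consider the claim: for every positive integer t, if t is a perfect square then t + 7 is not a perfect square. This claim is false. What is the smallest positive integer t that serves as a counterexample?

For t = 1, 4 the conclusion holds.
t = 9: 9 = 3² and 9 + 7 = 16 = 4².
Hence t = 9 is a counterexample.

t = 9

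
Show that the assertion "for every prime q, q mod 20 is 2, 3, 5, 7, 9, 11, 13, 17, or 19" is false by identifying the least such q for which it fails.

Check each prime q in order until the claim fails.
For q = 2, 3, 5, 7, …, 29, 31, 37 the conclusion holds.
q = 41: 41 mod 20 = 1 — not in {2, 3, 5, 7, 9, 11, 13, 17, 19}.
So q = 41 is the smallest counterexample.

q = 41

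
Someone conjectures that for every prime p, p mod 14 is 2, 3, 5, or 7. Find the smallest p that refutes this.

Check each prime p in order until the claim fails.
p = 2: 2 mod 14 = 2.
p = 3: 3 mod 14 = 3.
p = 5: 5 mod 14 = 5.
p = 7: 7 mod 14 = 7.
p = 11: 11 mod 14 = 11 — not in {2, 3, 5, 7}.

p = 11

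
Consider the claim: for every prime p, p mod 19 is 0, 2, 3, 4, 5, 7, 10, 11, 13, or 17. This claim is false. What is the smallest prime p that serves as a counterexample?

We need the least prime p for which the claim fails.
For p = 2, 3, 5, 7, 11, 13, 17, 19, 23, 29 the conclusion holds.
p = 31: 31 mod 19 = 12 — not in {0, 2, 3, 4, 5, 7, 10, 11, 13, 17}.

p = 31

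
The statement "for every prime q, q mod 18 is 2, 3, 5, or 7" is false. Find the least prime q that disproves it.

For q = 2, 3, 5, 7 the conclusion holds.
q = 11: 11 mod 18 = 11 — not in {2, 3, 5, 7}.
Thus q = 11 disproves the claim, and no smaller q works.

q = 11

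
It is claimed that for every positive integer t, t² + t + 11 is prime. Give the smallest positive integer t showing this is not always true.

t = 10

For t = 1, 2, 3, 4, 5, 6, 7, 8, 9 the conclusion holds.
t = 10: t² + t + 11 = 121 = 11 × 11, composite.
Hence t = 10 is a counterexample.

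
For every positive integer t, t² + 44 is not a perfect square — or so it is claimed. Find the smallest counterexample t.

t = 10

Check each positive integer t in order until t² + 44 is a perfect square.
For t = 1, 2, 3, 4, 5, 6, 7, 8, 9 the conclusion holds.
t = 10: 10² + 44 = 144 = 12², a perfect square.
Hence t = 10 is a counterexample.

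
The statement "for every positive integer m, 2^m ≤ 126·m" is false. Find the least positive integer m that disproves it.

For m = 1, 2, 3, 4, 5, 6, 7, 8, 9, 10 the conclusion holds.
m = 11: 2^m = 2048 and 126·m = 1386, so 2048 > 1386.

m = 11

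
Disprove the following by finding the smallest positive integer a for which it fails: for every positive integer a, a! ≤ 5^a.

A counterexample is any positive integer a such that a! > 5^a; we check each in order.
The first 11 eligible values, up to a = 11, all satisfy the conclusion.
a = 12: a! = 479001600 and 5^a = 244140625, so 479001600 > 244140625.

a = 12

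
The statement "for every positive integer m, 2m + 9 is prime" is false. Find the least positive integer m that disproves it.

m = 1: 2m + 9 = 11, prime.
m = 2: 2m + 9 = 13, prime.
m = 3: 2m + 9 = 15 = 3 × 5, composite.

m = 3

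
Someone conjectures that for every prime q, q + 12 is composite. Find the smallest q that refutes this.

q = 5

q = 2: q + 12 = 14 = 2 × 7, composite.
q = 3: q + 12 = 15 = 3 × 5, composite.
q = 5: q + 12 = 17, prime — not composite.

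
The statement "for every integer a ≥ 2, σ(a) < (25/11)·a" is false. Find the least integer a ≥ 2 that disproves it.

a = 12

A counterexample is any integer a ≥ 2 such that the claim fails; we check each in order.
For a = 2, 3, 4, 5, 6, 7, 8, 9, 10, 11 the conclusion holds.
a = 12: σ(12) = 28; 28 ≥ 300/11.
So a = 12 is the smallest counterexample.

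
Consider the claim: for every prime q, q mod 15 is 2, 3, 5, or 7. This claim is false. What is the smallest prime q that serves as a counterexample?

q = 11

A counterexample is any prime q such that the claim fails; we check each in order.
q = 2: 2 mod 15 = 2.
q = 3: 3 mod 15 = 3.
q = 5: 5 mod 15 = 5.
q = 7: 7 mod 15 = 7.
q = 11: 11 mod 15 = 11 — not in {2, 3, 5, 7}.
Thus q = 11 disproves the claim, and no smaller q works.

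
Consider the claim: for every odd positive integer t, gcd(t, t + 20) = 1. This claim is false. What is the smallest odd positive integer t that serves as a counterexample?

t = 5

A counterexample is any odd positive integer t such that gcd(t, t + 20) > 1; we check each in order.
For t = 1, 3 the conclusion holds.
t = 5: gcd(5, 25) = 5.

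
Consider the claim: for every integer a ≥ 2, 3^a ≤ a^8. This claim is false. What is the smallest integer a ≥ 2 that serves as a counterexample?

For a = 2, 3, 4, 5, …, 20, 21, 22 the conclusion holds.
a = 23: 3^a = 94143178827 and a^8 = 78310985281, so 94143178827 > 78310985281.
Hence a = 23 is a counterexample.

a = 23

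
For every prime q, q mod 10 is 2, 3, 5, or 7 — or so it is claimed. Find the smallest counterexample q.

The first 4 eligible values, up to q = 7, all satisfy the conclusion.
q = 11: 11 mod 10 = 1 — not in {2, 3, 5, 7}.

q = 11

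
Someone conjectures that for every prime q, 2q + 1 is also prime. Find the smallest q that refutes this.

We need the least prime q for which 2q + 1 is not prime.
For q = 2, 3, 5 the conclusion holds.
q = 7: 2q + 1 = 15 = 3 × 5, not prime.

q = 7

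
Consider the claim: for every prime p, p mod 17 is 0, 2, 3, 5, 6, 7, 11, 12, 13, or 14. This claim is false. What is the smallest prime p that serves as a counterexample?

We need the least prime p for which the claim fails.
The first 13 eligible values, up to p = 41, all satisfy the conclusion.
p = 43: 43 mod 17 = 9 — not in {0, 2, 3, 5, 6, 7, 11, 12, 13, 14}.
Thus p = 43 disproves the claim, and no smaller p works.

p = 43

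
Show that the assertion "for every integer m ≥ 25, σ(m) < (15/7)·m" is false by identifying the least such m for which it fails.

We need the least integer m ≥ 25 for which the claim fails.
m = 25: σ(25) = 31; 31 < 375/7.
m = 26: σ(26) = 42; 42 < 390/7.
m = 27: σ(27) = 40; 40 < 405/7.
m = 28: σ(28) = 56; 56 < 60.
m = 29: σ(29) = 30; 30 < 435/7.
m = 30: σ(30) = 72; 72 ≥ 450/7.
Thus m = 30 disproves the claim, and no smaller m works.

m = 30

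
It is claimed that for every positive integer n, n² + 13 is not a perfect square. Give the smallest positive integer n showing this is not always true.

A counterexample is any positive integer n such that n² + 13 is a perfect square; we check each in order.
The first 5 eligible values, up to n = 5, all satisfy the conclusion.
n = 6: 6² + 13 = 49 = 7², a perfect square.
Thus n = 6 disproves the claim, and no smaller n works.

n = 6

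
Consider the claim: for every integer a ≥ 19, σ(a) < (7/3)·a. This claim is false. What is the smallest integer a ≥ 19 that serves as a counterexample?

a = 24

We need the least integer a ≥ 19 for which the claim fails.
a = 19: σ(19) = 20; 20 < 133/3.
a = 20: σ(20) = 42; 42 < 140/3.
a = 21: σ(21) = 32; 32 < 49.
a = 22: σ(22) = 36; 36 < 154/3.
a = 23: σ(23) = 24; 24 < 161/3.
a = 24: σ(24) = 60; 60 ≥ 56.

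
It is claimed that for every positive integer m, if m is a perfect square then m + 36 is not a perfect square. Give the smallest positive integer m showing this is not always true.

m = 1: 1 + 36 = 37, not a perfect square.
m = 4: 4 + 36 = 40, not a perfect square.
m = 9: 9 + 36 = 45, not a perfect square.
m = 16: 16 + 36 = 52, not a perfect square.
m = 25: 25 + 36 = 61, not a perfect square.
m = 36: 36 + 36 = 72, not a perfect square.
m = 49: 49 + 36 = 85, not a perfect square.
m = 64: 64 = 8² and 64 + 36 = 100 = 10².

m = 64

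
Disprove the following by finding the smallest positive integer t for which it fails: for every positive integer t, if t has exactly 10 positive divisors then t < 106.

Check each positive integer t in order until t has exactly 10 positive divisors but the claim fails.
For t = 48, 80 the conclusion holds.
t = 112: τ(112) = 10; 112 ≥ 106.
Hence t = 112 is a counterexample.

t = 112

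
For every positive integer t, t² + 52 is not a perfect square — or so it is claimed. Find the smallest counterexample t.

t = 12

For t = 1, 2, 3, 4, …, 9, 10, 11 the conclusion holds.
t = 12: 12² + 52 = 196 = 14², a perfect square.
Thus t = 12 disproves the claim, and no smaller t works.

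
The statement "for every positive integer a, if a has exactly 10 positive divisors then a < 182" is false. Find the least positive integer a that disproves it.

a = 208

The first 5 eligible values, up to a = 176, all satisfy the conclusion.
a = 208: τ(208) = 10; 208 ≥ 182.
Thus a = 208 disproves the claim, and no smaller a works.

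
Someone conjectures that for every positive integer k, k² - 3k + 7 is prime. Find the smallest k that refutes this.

k = 6

We need the least positive integer k for which k² - 3k + 7 is not prime.
The first 5 eligible values, up to k = 5, all satisfy the conclusion.
k = 6: k² - 3k + 7 = 25 = 5 × 5, composite.
Thus k = 6 disproves the claim, and no smaller k works.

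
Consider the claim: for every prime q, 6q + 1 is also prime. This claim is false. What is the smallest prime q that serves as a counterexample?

q = 19

Check each prime q in order until 6q + 1 is not prime.
For q = 2, 3, 5, 7, 11, 13, 17 the conclusion holds.
q = 19: 6q + 1 = 115 = 5 × 23, not prime.
Hence q = 19 is a counterexample.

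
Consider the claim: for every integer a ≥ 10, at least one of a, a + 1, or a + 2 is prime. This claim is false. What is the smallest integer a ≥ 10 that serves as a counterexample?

a = 14

Check each integer a ≥ 10 in order until a, a + 1, a + 2 are all composite.
a = 10: 11 is prime.
a = 11: 11 is prime.
a = 12: 13 is prime.
a = 13: 13 is prime.
a = 14: 14 = 2 × 7; 15 = 3 × 5; 16 = 2 × 8 — all composite.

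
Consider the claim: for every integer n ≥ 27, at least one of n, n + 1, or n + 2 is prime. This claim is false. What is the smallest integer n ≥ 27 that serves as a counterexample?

n = 32

A counterexample is any integer n ≥ 27 such that n, n + 1, n + 2 are all composite; we check each in order.
For n = 27, 28, 29, 30, 31 the conclusion holds.
n = 32: 32 = 2 × 16; 33 = 3 × 11; 34 = 2 × 17 — all composite.
So n = 32 is the smallest counterexample.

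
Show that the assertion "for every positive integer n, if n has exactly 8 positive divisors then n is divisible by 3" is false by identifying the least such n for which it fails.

We need the least positive integer n for which n has exactly 8 positive divisors but n is not divisible by 3.
For n = 24, 30 the conclusion holds.
n = 40: τ(40) = 8; 40 mod 3 = 1.

n = 40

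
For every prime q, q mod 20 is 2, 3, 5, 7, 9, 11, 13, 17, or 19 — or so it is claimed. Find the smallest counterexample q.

q = 41

Check each prime q in order until the claim fails.
For q = 2, 3, 5, 7, …, 29, 31, 37 the conclusion holds.
q = 41: 41 mod 20 = 1 — not in {2, 3, 5, 7, 9, 11, 13, 17, 19}.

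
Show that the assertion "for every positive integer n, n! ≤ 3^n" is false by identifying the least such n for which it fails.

We need the least positive integer n for which n! > 3^n.
For n = 1, 2, 3, 4, 5, 6 the conclusion holds.
n = 7: n! = 5040 and 3^n = 2187, so 5040 > 2187.
Hence n = 7 is a counterexample.

n = 7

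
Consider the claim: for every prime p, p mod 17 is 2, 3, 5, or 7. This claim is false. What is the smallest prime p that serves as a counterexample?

p = 11

We need the least prime p for which the claim fails.
The first 4 eligible values, up to p = 7, all satisfy the conclusion.
p = 11: 11 mod 17 = 11 — not in {2, 3, 5, 7}.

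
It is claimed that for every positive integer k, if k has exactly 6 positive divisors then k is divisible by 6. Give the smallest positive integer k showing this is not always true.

k = 20

k = 12: τ(12) = 6; 12 mod 6 = 0.
k = 18: τ(18) = 6; 18 mod 6 = 0.
k = 20: τ(20) = 6; 20 mod 6 = 2.
So k = 20 is the smallest counterexample.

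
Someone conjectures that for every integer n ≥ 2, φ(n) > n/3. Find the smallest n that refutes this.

A counterexample is any integer n ≥ 2 such that the claim fails; we check each in order.
For n = 2, 3, 4, 5 the conclusion holds.
n = 6: φ(6) = 2 and 6/3 = 2, so φ(6) ≤ 6/3.
Thus n = 6 disproves the claim, and no smaller n works.

n = 6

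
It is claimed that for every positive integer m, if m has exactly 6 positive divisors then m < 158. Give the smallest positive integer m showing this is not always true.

We need the least positive integer m for which m has exactly 6 positive divisors but the claim fails.
For m = 12, 18, 20, 28, …, 147, 148, 153 the conclusion holds.
m = 164: τ(164) = 6; 164 ≥ 158.
So m = 164 is the smallest counterexample.

m = 164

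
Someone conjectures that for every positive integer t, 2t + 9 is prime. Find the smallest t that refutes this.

t = 3

Check each positive integer t in order until 2t + 9 is not prime.
For t = 1, 2 the conclusion holds.
t = 3: 2t + 9 = 15 = 3 × 5, composite.
Thus t = 3 disproves the claim, and no smaller t works.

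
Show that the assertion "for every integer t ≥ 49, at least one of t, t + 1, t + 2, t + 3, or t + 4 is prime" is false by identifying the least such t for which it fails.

t = 54

For t = 49, 50, 51, 52, 53 the conclusion holds.
t = 54: 54 = 2 × 27; 55 = 5 × 11; 56 = 2 × 28; 57 = 3 × 19; 58 = 2 × 29 — all composite.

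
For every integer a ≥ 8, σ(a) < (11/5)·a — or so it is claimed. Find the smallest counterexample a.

a = 12

We need the least integer a ≥ 8 for which the claim fails.
a = 8: σ(8) = 15; 15 < 88/5.
a = 9: σ(9) = 13; 13 < 99/5.
a = 10: σ(10) = 18; 18 < 22.
a = 11: σ(11) = 12; 12 < 121/5.
a = 12: σ(12) = 28; 28 ≥ 132/5.
So a = 12 is the smallest counterexample.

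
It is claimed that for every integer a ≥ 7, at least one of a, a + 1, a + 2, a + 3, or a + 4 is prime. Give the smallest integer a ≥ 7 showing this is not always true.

a = 24

Check each integer a ≥ 7 in order until a, a + 1, a + 2, a + 3, a + 4 are all composite.
The first 17 eligible values, up to a = 23, all satisfy the conclusion.
a = 24: 24 = 2 × 12; 25 = 5 × 5; 26 = 2 × 13; 27 = 3 × 9; 28 = 2 × 14 — all composite.
Thus a = 24 disproves the claim, and no smaller a works.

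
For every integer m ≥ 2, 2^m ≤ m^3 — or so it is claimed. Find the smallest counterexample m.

m = 10

We need the least integer m ≥ 2 for which 2^m > m^3.
The first 8 eligible values, up to m = 9, all satisfy the conclusion.
m = 10: 2^m = 1024 and m^3 = 1000, so 1024 > 1000.
So m = 10 is the smallest counterexample.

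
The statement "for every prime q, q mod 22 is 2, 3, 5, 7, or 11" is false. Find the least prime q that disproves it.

The first 5 eligible values, up to q = 11, all satisfy the conclusion.
q = 13: 13 mod 22 = 13 — not in {2, 3, 5, 7, 11}.

q = 13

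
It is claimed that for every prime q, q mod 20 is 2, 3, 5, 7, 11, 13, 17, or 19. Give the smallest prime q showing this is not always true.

q = 29

Check each prime q in order until the claim fails.
The first 9 eligible values, up to q = 23, all satisfy the conclusion.
q = 29: 29 mod 20 = 9 — not in {2, 3, 5, 7, 11, 13, 17, 19}.
So q = 29 is the smallest counterexample.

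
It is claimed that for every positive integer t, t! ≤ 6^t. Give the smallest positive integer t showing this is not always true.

The first 13 eligible values, up to t = 13, all satisfy the conclusion.
t = 14: t! = 87178291200 and 6^t = 78364164096, so 87178291200 > 78364164096.
Hence t = 14 is a counterexample.

t = 14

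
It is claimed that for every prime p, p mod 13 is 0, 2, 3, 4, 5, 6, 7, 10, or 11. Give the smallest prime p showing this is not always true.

For p = 2, 3, 5, 7, …, 37, 41, 43 the conclusion holds.
p = 47: 47 mod 13 = 8 — not in {0, 2, 3, 4, 5, 6, 7, 10, 11}.
Hence p = 47 is a counterexample.

p = 47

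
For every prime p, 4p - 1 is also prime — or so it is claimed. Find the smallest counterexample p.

We need the least prime p for which 4p - 1 is not prime.
For p = 2, 3, 5 the conclusion holds.
p = 7: 4p - 1 = 27 = 3 × 9, not prime.

p = 7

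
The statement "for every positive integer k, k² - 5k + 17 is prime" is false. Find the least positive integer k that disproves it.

Check each positive integer k in order until k² - 5k + 17 is not prime.
For k = 1, 2, 3, 4, …, 10, 11, 12 the conclusion holds.
k = 13: k² - 5k + 17 = 121 = 11 × 11, composite.
So k = 13 is the smallest counterexample.

k = 13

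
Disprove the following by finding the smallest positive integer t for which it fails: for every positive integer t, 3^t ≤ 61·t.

Check each positive integer t in order until 3^t > 61·t.
t = 1: 3^t = 3 and 61·t = 61, so 3 ≤ 61.
t = 2: 3^t = 9 and 61·t = 122, so 9 ≤ 122.
t = 3: 3^t = 27 and 61·t = 183, so 27 ≤ 183.
t = 4: 3^t = 81 and 61·t = 244, so 81 ≤ 244.
t = 5: 3^t = 243 and 61·t = 305, so 243 ≤ 305.
t = 6: 3^t = 729 and 61·t = 366, so 729 > 366.
So t = 6 is the smallest counterexample.

t = 6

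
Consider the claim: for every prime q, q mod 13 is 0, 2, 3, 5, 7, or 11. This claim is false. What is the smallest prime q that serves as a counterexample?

For q = 2, 3, 5, 7, 11, 13 the conclusion holds.
q = 17: 17 mod 13 = 4 — not in {0, 2, 3, 5, 7, 11}.
Hence q = 17 is a counterexample.

q = 17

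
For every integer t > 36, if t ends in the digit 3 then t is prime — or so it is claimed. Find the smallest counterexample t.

Check each integer t > 36 in order until t ends in the digit 3 but t is not prime.
For t = 43, 53 the conclusion holds.
t = 63: 63 ends in 3; 63 = 3 × 21, composite.

t = 63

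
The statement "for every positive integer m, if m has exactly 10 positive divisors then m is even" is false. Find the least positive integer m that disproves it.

m = 405

We need the least positive integer m for which m has exactly 10 positive divisors but m is odd.
For m = 48, 80, 112, 162, 176, 208, 272, 304, 368 the conclusion holds.
m = 405: divisors of 405: 10 divisors; 405 is odd.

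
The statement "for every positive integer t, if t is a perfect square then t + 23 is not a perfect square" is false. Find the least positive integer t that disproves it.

We need the least positive integer t for which t is a perfect square but t + 23 is a perfect square.
The first 10 eligible values, up to t = 100, all satisfy the conclusion.
t = 121: 121 = 11² and 121 + 23 = 144 = 12².
Hence t = 121 is a counterexample.

t = 121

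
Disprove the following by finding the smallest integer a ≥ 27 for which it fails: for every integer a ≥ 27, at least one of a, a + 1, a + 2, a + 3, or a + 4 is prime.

a = 32

For a = 27, 28, 29, 30, 31 the conclusion holds.
a = 32: 32 = 2 × 16; 33 = 3 × 11; 34 = 2 × 17; 35 = 5 × 7; 36 = 2 × 18 — all composite.
Hence a = 32 is a counterexample.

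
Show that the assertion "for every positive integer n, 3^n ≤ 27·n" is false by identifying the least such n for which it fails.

Check each positive integer n in order until 3^n > 27·n.
For n = 1, 2, 3, 4 the conclusion holds.
n = 5: 3^n = 243 and 27·n = 135, so 243 > 135.
Hence n = 5 is a counterexample.

n = 5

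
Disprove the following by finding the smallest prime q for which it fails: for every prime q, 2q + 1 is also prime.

q = 7

Check each prime q in order until 2q + 1 is not prime.
For q = 2, 3, 5 the conclusion holds.
q = 7: 2q + 1 = 15 = 3 × 5, not prime.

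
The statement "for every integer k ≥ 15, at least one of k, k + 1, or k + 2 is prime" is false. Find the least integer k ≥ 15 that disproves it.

k = 20

k = 15: 17 is prime.
k = 16: 17 is prime.
k = 17: 17 is prime.
k = 18: 19 is prime.
k = 19: 19 is prime.
k = 20: 20 = 2 × 10; 21 = 3 × 7; 22 = 2 × 11 — all composite.
Hence k = 20 is a counterexample.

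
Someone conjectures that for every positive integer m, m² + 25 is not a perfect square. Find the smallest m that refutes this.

m = 12

We need the least positive integer m for which m² + 25 is a perfect square.
The first 11 eligible values, up to m = 11, all satisfy the conclusion.
m = 12: 12² + 25 = 169 = 13², a perfect square.
Hence m = 12 is a counterexample.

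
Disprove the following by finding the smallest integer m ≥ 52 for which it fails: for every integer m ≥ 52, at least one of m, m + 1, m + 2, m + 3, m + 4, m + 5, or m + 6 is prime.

For m = 52, 53, 54, 55, …, 87, 88, 89 the conclusion holds.
m = 90: 90 = 2 × 45; 91 = 7 × 13; 92 = 2 × 46; 93 = 3 × 31; 94 = 2 × 47; 95 = 5 × 19; 96 = 2 × 48 — all composite.

m = 90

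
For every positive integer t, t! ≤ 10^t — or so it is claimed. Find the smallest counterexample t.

Check each positive integer t in order until t! > 10^t.
For t = 1, 2, 3, 4, …, 22, 23, 24 the conclusion holds.
t = 25: t! = 15511210043330985984000000 and 10^t = 10000000000000000000000000, so 15511210043330985984000000 > 10000000000000000000000000.
Thus t = 25 disproves the claim, and no smaller t works.

t = 25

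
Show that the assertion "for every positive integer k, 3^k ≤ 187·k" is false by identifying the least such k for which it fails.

k = 7

We need the least positive integer k for which 3^k > 187·k.
k = 1: 3^k = 3 and 187·k = 187, so 3 ≤ 187.
k = 2: 3^k = 9 and 187·k = 374, so 9 ≤ 374.
k = 3: 3^k = 27 and 187·k = 561, so 27 ≤ 561.
k = 4: 3^k = 81 and 187·k = 748, so 81 ≤ 748.
k = 5: 3^k = 243 and 187·k = 935, so 243 ≤ 935.
k = 6: 3^k = 729 and 187·k = 1122, so 729 ≤ 1122.
k = 7: 3^k = 2187 and 187·k = 1309, so 2187 > 1309.
So k = 7 is the smallest counterexample.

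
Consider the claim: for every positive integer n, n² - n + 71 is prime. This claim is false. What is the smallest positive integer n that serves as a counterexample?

Check each positive integer n in order until n² - n + 71 is not prime.
For n = 1, 2 the conclusion holds.
n = 3: n² - n + 71 = 77 = 7 × 11, composite.

n = 3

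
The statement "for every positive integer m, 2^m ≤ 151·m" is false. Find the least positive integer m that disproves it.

The first 10 eligible values, up to m = 10, all satisfy the conclusion.
m = 11: 2^m = 2048 and 151·m = 1661, so 2048 > 1661.
So m = 11 is the smallest counterexample.

m = 11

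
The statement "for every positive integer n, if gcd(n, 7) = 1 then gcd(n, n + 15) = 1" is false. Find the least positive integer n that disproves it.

n = 3

We need the least positive integer n for which gcd(n, 7) = 1 but gcd(n, n + 15) > 1.
n = 1: gcd(1, 16) = 1.
n = 2: gcd(2, 17) = 1.
n = 3: gcd(3, 18) = 3.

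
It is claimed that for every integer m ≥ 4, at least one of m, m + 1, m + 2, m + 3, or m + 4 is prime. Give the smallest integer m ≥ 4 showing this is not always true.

Check each integer m ≥ 4 in order until m, m + 1, m + 2, m + 3, m + 4 are all composite.
The first 20 eligible values, up to m = 23, all satisfy the conclusion.
m = 24: 24 = 2 × 12; 25 = 5 × 5; 26 = 2 × 13; 27 = 3 × 9; 28 = 2 × 14 — all composite.

m = 24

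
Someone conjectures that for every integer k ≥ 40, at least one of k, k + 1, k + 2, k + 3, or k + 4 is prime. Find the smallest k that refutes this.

We need the least integer k ≥ 40 for which k, k + 1, k + 2, k + 3, k + 4 are all composite.
For k = 40, 41, 42, 43, 44, 45, 46, 47 the conclusion holds.
k = 48: 48 = 2 × 24; 49 = 7 × 7; 50 = 2 × 25; 51 = 3 × 17; 52 = 2 × 26 — all composite.

k = 48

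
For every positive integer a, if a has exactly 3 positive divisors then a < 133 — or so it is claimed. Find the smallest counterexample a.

A counterexample is any positive integer a such that a has exactly 3 positive divisors but the claim fails; we check each in order.
a = 4: τ(4) = 3; 4 < 133.
a = 9: τ(9) = 3; 9 < 133.
a = 25: τ(25) = 3; 25 < 133.
a = 49: τ(49) = 3; 49 < 133.
a = 121: τ(121) = 3; 121 < 133.
a = 169: τ(169) = 3; 169 ≥ 133.
Hence a = 169 is a counterexample.

a = 169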